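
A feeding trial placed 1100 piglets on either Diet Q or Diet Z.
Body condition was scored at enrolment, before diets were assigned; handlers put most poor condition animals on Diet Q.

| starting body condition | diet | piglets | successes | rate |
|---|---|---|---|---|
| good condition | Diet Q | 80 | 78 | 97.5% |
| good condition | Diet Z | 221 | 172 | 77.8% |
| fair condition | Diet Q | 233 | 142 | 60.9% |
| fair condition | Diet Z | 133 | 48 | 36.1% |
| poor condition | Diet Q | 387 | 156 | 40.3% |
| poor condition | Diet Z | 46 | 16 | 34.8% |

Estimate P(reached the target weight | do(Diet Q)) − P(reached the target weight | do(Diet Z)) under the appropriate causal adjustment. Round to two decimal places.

Within every starting body condition level Diet Q has the higher rate, yet pooled Diet Z does — Simpson's reversal.
The imbalance in starting body condition arose from how piglets were allocated, not from anything the diet did; and starting body condition independently affects the outcome. The pooled gap is confounded — condition on starting body condition.
Adjusting over the population distribution of starting body condition: 0.274·(0.975−0.778) + 0.333·(0.609−0.361) + 0.394·(0.403−0.348) = +0.158.

+0.16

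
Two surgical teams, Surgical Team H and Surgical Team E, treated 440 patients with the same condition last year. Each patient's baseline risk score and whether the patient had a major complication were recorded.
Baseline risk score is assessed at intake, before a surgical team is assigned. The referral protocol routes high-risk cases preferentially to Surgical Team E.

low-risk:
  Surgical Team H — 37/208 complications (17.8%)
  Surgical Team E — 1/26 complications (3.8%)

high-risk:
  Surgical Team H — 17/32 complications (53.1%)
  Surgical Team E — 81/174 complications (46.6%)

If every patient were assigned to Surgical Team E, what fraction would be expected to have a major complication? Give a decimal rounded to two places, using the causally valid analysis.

Baseline risk score satisfies the back-door criterion: it is not a descendant of the surgical team, and it blocks the spurious path from surgical team to outcome. Adjusting for it (i.e., using the within-baseline risk score rates) gives the causal effect.
Standardising Surgical Team E to the population baseline risk score mix: 0.532·1/26 + 0.468·81/174 = 0.238.

0.24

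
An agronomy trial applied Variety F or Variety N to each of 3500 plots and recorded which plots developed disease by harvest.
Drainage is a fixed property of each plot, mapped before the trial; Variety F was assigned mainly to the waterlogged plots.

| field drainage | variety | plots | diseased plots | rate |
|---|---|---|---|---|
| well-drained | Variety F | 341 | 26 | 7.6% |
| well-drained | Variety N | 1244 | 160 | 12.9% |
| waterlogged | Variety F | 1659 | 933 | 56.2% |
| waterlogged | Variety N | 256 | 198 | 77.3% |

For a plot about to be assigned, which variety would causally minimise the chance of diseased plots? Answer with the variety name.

Variety F

Nothing the variety does changes field drainage; the imbalance is an allocation artefact. With field drainage also predicting the outcome, the pooled figure is confounded, and the within-stratum comparison is the causal one.
Within each level — well-drained: 7.6% vs 12.9%; waterlogged: 56.2% vs 77.3% — Variety F is lower every time.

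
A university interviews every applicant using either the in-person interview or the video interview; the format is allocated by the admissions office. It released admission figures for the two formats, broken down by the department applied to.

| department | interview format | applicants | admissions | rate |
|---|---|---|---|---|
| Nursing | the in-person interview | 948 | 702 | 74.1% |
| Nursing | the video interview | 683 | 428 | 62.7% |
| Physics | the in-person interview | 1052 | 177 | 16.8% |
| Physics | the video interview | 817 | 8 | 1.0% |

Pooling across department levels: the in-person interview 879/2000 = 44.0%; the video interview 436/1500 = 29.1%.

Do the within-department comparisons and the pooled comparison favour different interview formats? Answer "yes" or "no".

no

Within each department level (Nursing 74.1% vs 62.7%; Physics 16.8% vs 1.0%), the in-person interview has the higher rate every time. Pooled: 44.0% vs 29.1% — the in-person interview has the higher rate overall. They agree.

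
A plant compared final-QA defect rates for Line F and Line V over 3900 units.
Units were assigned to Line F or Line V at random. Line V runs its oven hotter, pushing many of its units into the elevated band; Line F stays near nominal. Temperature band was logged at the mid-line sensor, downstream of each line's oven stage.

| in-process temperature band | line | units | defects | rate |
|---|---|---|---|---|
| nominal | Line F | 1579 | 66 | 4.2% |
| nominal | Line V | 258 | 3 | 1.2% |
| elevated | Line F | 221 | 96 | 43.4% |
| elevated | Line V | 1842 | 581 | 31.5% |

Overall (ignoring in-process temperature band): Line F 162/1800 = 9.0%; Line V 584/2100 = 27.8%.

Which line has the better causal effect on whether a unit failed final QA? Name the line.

In-process temperature band lies on the pathway line → in-process temperature band → outcome, so adjusting for it blocks the indirect effect. For the total causal effect of line, use the unadjusted pooled rates.
Pooled: Line F 9.0% vs Line V 27.8%; Line F is lower overall.

Line F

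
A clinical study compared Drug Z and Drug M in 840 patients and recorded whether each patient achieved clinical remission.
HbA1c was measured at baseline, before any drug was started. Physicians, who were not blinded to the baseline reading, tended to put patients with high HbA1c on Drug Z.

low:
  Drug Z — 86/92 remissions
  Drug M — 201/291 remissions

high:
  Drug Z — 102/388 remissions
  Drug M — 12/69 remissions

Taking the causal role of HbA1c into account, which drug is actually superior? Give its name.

Drug Z

HbA1c differs across drugs for reasons unrelated to any effect of the drug itself, and it separately predicts the outcome — a classic confounder. We must compare within HbA1c levels.
Within each level — low: 93.5% vs 69.1%; high: 26.3% vs 17.4% — Drug Z is higher every time.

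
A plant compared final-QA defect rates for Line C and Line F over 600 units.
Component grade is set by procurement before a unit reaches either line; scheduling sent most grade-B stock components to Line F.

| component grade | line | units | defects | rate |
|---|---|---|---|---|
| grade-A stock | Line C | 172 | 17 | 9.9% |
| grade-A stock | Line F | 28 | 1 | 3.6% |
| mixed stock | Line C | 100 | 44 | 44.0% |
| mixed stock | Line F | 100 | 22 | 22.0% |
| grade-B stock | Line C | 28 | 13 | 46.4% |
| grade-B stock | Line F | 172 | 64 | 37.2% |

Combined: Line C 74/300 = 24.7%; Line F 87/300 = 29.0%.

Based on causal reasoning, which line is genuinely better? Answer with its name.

Line F is lower inside every component grade stratum but Line C is lower in aggregate. Whether to stratify depends on how component grade relates to the line.
Component grade is set before the line has any effect — it is not caused by the line — and it independently drives the outcome. That makes it a confounder, so the causal comparison is within component grade levels.
Within each level — grade-A stock: 9.9% vs 3.6%; mixed stock: 44.0% vs 22.0%; grade-B stock: 46.4% vs 37.2% — Line F is lower every time.

Line F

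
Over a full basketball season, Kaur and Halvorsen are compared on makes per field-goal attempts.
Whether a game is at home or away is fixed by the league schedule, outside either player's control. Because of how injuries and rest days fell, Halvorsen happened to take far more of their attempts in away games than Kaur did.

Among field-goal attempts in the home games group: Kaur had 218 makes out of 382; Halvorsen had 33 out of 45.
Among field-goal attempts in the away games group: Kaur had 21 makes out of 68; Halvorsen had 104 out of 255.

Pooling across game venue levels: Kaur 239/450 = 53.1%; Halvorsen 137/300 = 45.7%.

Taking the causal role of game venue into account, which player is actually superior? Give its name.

Halvorsen

The stratified and pooled comparisons disagree (Halvorsen wins within each game venue; Kaur wins overall), so the answer turns on the causal role of game venue.
Here game venue is a common cause — it drives both which player a case falls under and the outcome. The crude comparison mixes populations; the stratum-specific rates are the causally relevant ones.
Within each level — home games: 57.1% vs 73.3%; away games: 30.9% vs 40.8% — Halvorsen is higher every time.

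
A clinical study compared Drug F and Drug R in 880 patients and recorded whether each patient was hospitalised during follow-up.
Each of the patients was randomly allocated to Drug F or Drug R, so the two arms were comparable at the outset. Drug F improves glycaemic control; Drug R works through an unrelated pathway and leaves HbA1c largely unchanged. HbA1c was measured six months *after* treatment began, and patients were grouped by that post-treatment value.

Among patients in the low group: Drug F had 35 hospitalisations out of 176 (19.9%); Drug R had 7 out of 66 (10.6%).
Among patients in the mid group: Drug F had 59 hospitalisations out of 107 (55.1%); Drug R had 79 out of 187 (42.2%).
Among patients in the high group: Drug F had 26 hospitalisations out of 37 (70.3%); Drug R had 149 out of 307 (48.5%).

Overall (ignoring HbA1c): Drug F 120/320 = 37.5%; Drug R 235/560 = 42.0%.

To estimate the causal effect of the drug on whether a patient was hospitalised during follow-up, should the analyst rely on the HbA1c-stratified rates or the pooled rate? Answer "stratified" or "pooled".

pooled

Stratifying would compare drugs among patients the drugs themselves sorted into HbA1c groups — a form of selection on an intermediate. The unconditioned pooled rates give the total causal effect.
Pooled: Drug F 37.5% vs Drug R 42.0%; Drug F is lower overall.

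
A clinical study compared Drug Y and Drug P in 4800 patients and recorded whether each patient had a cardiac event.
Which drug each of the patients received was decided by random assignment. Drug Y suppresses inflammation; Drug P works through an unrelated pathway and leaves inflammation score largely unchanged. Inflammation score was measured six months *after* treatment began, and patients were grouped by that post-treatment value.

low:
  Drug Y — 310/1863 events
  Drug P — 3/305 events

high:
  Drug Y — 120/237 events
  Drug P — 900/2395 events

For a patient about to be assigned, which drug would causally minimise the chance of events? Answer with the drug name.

Drug Y

The stratified and pooled comparisons disagree (Drug P wins within each inflammation score; Drug Y wins overall), so the answer turns on the causal role of inflammation score.
Stratifying would compare drugs among patients the drugs themselves sorted into inflammation score groups — a form of selection on an intermediate. The unconditioned pooled rates give the total causal effect.
Pooled: Drug Y 20.5% vs Drug P 33.4%; Drug Y is lower overall.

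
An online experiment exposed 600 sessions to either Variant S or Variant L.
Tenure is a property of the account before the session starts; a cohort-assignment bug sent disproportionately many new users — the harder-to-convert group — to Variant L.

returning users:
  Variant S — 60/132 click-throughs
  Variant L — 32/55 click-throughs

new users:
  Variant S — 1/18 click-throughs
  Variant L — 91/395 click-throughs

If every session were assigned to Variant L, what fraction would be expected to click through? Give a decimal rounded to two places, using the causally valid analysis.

Variant L is higher inside every user tenure stratum but Variant S is higher in aggregate. Whether to stratify depends on how user tenure relates to the variant.
The imbalance in user tenure arose from how sessions were allocated, not from anything the variant did; and user tenure independently affects the outcome. The pooled gap is confounded — condition on user tenure.
Standardising Variant L to the population user tenure mix: 0.312·32/55 + 0.688·91/395 = 0.340.

0.34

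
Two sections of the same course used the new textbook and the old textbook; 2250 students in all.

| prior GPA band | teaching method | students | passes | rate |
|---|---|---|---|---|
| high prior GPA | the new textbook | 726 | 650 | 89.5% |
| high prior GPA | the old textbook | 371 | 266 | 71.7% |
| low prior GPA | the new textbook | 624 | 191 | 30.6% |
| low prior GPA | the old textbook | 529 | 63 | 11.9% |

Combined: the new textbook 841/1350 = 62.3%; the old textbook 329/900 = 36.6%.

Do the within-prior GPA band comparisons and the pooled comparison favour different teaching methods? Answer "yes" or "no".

no

Within each prior GPA band level (high prior GPA 89.5% vs 71.7%; low prior GPA 30.6% vs 11.9%), the new textbook has the higher rate every time. Pooled: 62.3% vs 36.6% — the new textbook has the higher rate overall. They agree.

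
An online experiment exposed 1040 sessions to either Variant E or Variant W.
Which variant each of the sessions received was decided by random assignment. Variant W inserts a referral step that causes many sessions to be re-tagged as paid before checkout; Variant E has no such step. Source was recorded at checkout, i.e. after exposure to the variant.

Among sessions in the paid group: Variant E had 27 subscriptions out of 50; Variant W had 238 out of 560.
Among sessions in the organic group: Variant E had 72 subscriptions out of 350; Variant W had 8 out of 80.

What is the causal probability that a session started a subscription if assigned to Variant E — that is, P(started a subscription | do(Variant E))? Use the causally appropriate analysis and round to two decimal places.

0.25

Traffic source lies on the pathway variant → traffic source → outcome, so adjusting for it blocks the indirect effect. For the total causal effect of variant, use the unadjusted pooled rates.
So P(outcome | do(Variant E)) is just the pooled rate for Variant E: 99/400 = 0.247.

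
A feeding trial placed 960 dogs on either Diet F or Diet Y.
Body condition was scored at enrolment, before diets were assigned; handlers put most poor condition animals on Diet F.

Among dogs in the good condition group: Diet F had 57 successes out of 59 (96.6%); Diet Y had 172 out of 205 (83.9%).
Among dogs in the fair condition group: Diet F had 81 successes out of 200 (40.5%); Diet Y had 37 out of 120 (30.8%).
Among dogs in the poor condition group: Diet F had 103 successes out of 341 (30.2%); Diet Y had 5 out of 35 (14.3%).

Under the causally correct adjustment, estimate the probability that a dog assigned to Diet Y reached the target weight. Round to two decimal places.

Nothing the diet does changes starting body condition; the imbalance is an allocation artefact. With starting body condition also predicting the outcome, the pooled figure is confounded, and the within-stratum comparison is the causal one.
Standardising Diet Y to the population starting body condition mix: 0.275·172/205 + 0.333·37/120 + 0.392·5/35 = 0.389.

0.39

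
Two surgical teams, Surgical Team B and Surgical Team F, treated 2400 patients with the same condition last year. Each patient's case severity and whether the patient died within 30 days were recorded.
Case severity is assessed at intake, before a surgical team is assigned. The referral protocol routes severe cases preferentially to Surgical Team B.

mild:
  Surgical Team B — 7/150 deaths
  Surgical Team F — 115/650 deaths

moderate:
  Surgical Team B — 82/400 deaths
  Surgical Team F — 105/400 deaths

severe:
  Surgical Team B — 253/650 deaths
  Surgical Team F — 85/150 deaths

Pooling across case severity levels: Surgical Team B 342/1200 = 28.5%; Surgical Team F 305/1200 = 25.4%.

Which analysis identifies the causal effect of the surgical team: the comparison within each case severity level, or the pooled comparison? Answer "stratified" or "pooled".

stratified

Case severity satisfies the back-door criterion: it is not a descendant of the surgical team, and it blocks the spurious path from surgical team to outcome. Adjusting for it (i.e., using the within-case severity rates) gives the causal effect.
Within each level — mild: 4.7% vs 17.7%; moderate: 20.5% vs 26.2%; severe: 38.9% vs 56.7% — Surgical Team B is lower every time.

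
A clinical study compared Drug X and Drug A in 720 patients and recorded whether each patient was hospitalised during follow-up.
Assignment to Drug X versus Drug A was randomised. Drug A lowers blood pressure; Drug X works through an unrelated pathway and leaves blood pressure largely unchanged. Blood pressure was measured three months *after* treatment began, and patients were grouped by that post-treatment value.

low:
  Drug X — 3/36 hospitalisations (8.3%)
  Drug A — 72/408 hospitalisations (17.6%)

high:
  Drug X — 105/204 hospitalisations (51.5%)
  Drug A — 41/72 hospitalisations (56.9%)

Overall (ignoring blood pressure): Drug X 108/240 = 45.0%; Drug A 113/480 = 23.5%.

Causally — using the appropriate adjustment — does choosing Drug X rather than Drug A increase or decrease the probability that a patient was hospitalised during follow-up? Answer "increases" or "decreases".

The stratified and pooled comparisons disagree (Drug X wins within each blood pressure; Drug A wins overall), so the answer turns on the causal role of blood pressure.
Blood pressure lies on the pathway drug → blood pressure → outcome, so adjusting for it blocks the indirect effect. For the total causal effect of drug, use the unadjusted pooled rates.
Pooled: Drug X 45.0% vs Drug A 23.5%; Drug A is lower overall.

increases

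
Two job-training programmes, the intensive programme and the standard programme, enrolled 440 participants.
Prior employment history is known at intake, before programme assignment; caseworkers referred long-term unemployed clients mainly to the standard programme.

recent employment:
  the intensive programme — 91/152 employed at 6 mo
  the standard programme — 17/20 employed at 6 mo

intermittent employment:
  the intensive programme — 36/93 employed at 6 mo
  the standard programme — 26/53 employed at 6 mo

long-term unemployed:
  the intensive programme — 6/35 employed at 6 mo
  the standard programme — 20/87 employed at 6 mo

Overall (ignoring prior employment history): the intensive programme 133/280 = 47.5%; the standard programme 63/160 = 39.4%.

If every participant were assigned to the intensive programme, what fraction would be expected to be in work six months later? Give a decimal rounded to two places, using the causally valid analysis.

Prior employment history is set before the programme has any effect — it is not caused by the programme — and it independently drives the outcome. That makes it a confounder, so the causal comparison is within prior employment history levels.
Standardising the intensive programme to the population prior employment history mix: 0.391·91/152 + 0.332·36/93 + 0.277·6/35 = 0.410.

0.41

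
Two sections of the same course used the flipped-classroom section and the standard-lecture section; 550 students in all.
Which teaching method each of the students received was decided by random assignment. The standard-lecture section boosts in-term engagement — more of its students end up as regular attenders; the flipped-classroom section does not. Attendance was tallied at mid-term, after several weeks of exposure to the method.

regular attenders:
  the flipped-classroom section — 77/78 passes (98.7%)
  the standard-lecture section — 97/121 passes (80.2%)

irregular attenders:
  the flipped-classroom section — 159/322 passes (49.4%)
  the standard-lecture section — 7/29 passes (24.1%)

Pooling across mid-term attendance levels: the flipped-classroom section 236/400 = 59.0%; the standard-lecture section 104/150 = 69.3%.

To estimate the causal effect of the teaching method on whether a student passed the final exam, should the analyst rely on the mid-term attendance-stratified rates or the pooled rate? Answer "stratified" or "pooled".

The distribution of mid-term attendance is itself part of what the teaching method does — it is an intermediate outcome. Holding it fixed would remove that part of the effect; the total effect is the pooled difference.
Pooled: the flipped-classroom section 59.0% vs the standard-lecture section 69.3%; the standard-lecture section is higher overall.

pooled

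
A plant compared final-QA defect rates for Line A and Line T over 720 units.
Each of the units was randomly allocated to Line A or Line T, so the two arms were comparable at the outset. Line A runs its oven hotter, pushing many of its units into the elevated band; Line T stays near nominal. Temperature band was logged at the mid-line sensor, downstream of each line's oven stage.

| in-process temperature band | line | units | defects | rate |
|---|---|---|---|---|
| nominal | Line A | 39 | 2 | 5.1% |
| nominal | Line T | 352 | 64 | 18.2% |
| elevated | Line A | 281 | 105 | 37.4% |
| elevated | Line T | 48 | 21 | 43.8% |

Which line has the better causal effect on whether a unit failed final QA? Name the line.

Line A is lower inside every in-process temperature band stratum but Line T is lower in aggregate. Whether to stratify depends on how in-process temperature band relates to the line.
In-process temperature band is downstream of the line. One should not condition on a consequence of treatment, so the overall rates are the right comparison.
Pooled: Line A 33.4% vs Line T 21.2%; Line T is lower overall.

Line T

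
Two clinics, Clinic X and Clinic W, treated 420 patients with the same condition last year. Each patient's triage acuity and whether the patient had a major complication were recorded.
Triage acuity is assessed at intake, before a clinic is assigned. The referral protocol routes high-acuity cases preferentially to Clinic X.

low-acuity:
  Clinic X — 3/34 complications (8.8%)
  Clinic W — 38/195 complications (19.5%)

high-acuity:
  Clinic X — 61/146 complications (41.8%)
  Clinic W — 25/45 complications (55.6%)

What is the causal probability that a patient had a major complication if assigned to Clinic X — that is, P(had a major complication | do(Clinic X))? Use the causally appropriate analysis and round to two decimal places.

Triage acuity satisfies the back-door criterion: it is not a descendant of the clinic, and it blocks the spurious path from clinic to outcome. Adjusting for it (i.e., using the within-triage acuity rates) gives the causal effect.
Standardising Clinic X to the population triage acuity mix: 0.545·3/34 + 0.455·61/146 = 0.238.

0.24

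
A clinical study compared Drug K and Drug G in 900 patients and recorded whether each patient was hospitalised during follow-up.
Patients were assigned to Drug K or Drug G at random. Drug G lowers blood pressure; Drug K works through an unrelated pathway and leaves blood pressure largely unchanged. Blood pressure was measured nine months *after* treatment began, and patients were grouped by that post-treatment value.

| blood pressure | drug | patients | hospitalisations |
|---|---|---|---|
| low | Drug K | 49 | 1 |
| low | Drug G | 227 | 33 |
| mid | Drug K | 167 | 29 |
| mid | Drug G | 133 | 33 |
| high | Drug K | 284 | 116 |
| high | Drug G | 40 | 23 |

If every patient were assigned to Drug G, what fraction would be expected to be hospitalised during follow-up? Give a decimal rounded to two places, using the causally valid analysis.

The distribution of blood pressure is itself part of what the drug does — it is an intermediate outcome. Holding it fixed would remove that part of the effect; the total effect is the pooled difference.
So P(outcome | do(Drug G)) is just the pooled rate for Drug G: 89/400 = 0.223.

0.22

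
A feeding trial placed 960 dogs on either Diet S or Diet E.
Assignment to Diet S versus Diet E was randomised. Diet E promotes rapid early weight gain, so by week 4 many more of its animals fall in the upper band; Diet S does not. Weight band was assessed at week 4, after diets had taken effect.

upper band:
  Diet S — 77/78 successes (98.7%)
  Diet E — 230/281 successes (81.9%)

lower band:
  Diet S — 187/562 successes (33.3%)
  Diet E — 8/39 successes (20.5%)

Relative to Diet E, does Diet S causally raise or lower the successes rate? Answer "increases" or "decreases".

decreases

Because the diet influences week-4 weight band, week-4 weight band is a post-treatment mediator, not a confounder. Stratifying on it would bias the estimate; the causal effect is the crude pooled difference.
Pooled: Diet S 41.2% vs Diet E 74.4%; Diet E is higher overall.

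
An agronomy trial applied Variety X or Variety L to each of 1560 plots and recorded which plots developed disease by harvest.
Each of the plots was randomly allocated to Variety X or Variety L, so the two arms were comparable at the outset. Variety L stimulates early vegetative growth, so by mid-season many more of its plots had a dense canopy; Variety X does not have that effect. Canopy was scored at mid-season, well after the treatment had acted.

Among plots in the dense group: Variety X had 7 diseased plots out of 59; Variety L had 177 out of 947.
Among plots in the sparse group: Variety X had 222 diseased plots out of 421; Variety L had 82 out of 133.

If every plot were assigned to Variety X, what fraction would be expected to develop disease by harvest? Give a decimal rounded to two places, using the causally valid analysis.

Stratifying would compare varietys among plots the varietys themselves sorted into mid-season canopy groups — a form of selection on an intermediate. The unconditioned pooled rates give the total causal effect.
So P(outcome | do(Variety X)) is just the pooled rate for Variety X: 229/480 = 0.477.

0.48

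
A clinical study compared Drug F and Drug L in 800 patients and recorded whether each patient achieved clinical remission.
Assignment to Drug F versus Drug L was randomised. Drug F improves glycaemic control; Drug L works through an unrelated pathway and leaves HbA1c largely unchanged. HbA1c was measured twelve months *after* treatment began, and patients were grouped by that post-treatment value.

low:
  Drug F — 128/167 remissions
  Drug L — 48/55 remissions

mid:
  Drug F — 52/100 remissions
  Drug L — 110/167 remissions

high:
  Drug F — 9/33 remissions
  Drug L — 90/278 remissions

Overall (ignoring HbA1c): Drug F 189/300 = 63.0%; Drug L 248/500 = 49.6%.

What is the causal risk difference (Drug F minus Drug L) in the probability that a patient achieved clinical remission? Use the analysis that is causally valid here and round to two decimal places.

+0.13

HbA1c is downstream of the drug. One should not condition on a consequence of treatment, so the overall rates are the right comparison.
The causal difference is the pooled difference: 0.630 − 0.496 = +0.134.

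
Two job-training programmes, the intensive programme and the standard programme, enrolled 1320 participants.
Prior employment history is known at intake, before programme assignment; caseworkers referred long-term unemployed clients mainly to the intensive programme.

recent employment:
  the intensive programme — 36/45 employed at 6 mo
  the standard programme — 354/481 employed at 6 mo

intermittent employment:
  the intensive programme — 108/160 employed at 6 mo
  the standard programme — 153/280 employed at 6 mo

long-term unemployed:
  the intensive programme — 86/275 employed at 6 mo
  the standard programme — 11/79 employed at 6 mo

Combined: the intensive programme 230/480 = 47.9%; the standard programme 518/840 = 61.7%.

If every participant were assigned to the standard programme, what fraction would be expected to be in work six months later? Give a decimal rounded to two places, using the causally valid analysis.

0.51

Within every prior employment history level the intensive programme has the higher rate, yet pooled the standard programme does — Simpson's reversal.
Since prior employment history is a pre-existing factor (not a product of the programme) and it affects the outcome on its own, it is a confounder. The stratified rates, not the pooled rate, identify the causal effect.
Standardising the standard programme to the population prior employment history mix: 0.398·354/481 + 0.333·153/280 + 0.268·11/79 = 0.513.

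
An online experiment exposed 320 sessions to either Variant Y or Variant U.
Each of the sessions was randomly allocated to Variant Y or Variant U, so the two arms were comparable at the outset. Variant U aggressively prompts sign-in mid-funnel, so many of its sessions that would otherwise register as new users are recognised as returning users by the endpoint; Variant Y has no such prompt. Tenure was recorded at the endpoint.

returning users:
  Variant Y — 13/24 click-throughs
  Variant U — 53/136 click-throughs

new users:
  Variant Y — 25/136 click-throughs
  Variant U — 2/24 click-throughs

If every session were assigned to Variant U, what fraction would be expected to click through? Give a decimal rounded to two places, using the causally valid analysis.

0.34

User tenure lies on the pathway variant → user tenure → outcome, so adjusting for it blocks the indirect effect. For the total causal effect of variant, use the unadjusted pooled rates.
So P(outcome | do(Variant U)) is just the pooled rate for Variant U: 55/160 = 0.344.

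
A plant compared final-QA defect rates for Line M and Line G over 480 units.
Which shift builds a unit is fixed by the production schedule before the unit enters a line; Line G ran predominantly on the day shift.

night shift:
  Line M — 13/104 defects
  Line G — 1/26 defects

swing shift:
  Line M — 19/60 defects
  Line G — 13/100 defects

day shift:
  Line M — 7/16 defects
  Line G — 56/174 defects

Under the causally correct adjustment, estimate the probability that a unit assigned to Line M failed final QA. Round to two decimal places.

0.31

Line G is lower inside every shift stratum but Line M is lower in aggregate. Whether to stratify depends on how shift relates to the line.
Shift is set before the line has any effect — it is not caused by the line — and it independently drives the outcome. That makes it a confounder, so the causal comparison is within shift levels.
Standardising Line M to the population shift mix: 0.271·13/104 + 0.333·19/60 + 0.396·7/16 = 0.313.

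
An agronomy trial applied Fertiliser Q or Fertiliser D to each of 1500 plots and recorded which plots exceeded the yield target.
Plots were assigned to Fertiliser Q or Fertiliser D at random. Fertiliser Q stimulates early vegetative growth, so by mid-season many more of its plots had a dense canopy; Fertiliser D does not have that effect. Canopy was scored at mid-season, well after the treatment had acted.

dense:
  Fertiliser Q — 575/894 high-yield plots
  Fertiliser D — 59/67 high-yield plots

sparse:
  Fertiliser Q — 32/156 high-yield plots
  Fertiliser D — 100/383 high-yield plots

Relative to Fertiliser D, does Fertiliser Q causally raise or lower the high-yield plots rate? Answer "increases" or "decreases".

increases

The distribution of mid-season canopy is itself part of what the fertiliser does — it is an intermediate outcome. Holding it fixed would remove that part of the effect; the total effect is the pooled difference.
Pooled: Fertiliser Q 57.8% vs Fertiliser D 35.3%; Fertiliser Q is higher overall.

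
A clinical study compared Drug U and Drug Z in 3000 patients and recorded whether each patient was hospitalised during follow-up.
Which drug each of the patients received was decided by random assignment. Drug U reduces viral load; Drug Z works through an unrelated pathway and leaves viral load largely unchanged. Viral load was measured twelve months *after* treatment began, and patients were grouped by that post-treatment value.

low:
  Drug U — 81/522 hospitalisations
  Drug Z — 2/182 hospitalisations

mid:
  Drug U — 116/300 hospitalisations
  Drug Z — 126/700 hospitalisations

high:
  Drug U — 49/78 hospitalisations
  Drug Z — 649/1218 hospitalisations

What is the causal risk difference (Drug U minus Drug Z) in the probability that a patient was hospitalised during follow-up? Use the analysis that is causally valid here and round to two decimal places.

-0.10

Drug Z is lower inside every viral load stratum but Drug U is lower in aggregate. Whether to stratify depends on how viral load relates to the drug.
The distribution of viral load is itself part of what the drug does — it is an intermediate outcome. Holding it fixed would remove that part of the effect; the total effect is the pooled difference.
The causal difference is the pooled difference: 0.273 − 0.370 = -0.097.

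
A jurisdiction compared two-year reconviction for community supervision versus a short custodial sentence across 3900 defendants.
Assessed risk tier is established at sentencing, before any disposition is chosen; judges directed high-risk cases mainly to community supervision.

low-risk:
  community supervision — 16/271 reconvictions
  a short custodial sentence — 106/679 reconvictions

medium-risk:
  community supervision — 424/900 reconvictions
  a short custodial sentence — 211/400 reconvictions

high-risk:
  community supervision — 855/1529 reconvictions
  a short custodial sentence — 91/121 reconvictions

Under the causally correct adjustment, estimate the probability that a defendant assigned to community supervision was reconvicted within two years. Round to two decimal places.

The assessed risk tier-specific comparison favours community supervision throughout, but the pooled figures favour a short custodial sentence. The question is whether to condition on assessed risk tier.
Here assessed risk tier is a common cause — it drives both which disposition a case falls under and the outcome. The crude comparison mixes populations; the stratum-specific rates are the causally relevant ones.
Standardising community supervision to the population assessed risk tier mix: 0.244·16/271 + 0.333·424/900 + 0.423·855/1529 = 0.408.

0.41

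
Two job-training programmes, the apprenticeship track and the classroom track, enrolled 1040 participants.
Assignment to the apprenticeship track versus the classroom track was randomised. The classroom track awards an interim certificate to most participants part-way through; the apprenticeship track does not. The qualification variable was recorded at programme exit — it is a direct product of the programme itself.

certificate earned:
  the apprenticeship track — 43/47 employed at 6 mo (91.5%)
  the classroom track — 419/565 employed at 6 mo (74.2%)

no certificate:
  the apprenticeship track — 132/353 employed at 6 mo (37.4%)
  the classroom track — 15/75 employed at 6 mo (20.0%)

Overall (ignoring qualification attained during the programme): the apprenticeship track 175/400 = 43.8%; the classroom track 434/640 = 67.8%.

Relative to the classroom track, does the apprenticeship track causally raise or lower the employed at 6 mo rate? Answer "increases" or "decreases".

the apprenticeship track is higher inside every qualification attained during the programme stratum but the classroom track is higher in aggregate. Whether to stratify depends on how qualification attained during the programme relates to the programme.
Because the programme influences qualification attained during the programme, qualification attained during the programme is a post-treatment mediator, not a confounder. Stratifying on it would bias the estimate; the causal effect is the crude pooled difference.
Pooled: the apprenticeship track 43.8% vs the classroom track 67.8%; the classroom track is higher overall.

decreases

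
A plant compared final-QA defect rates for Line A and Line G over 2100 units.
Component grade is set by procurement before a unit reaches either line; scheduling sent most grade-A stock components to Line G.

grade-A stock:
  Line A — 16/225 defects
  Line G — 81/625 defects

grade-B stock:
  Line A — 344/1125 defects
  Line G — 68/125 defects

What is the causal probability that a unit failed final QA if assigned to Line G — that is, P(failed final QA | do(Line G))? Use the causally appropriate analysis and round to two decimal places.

0.38

The stratified and pooled comparisons disagree (Line A wins within each component grade; Line G wins overall), so the answer turns on the causal role of component grade.
The imbalance in component grade arose from how units were allocated, not from anything the line did; and component grade independently affects the outcome. The pooled gap is confounded — condition on component grade.
Standardising Line G to the population component grade mix: 0.405·81/625 + 0.595·68/125 = 0.376.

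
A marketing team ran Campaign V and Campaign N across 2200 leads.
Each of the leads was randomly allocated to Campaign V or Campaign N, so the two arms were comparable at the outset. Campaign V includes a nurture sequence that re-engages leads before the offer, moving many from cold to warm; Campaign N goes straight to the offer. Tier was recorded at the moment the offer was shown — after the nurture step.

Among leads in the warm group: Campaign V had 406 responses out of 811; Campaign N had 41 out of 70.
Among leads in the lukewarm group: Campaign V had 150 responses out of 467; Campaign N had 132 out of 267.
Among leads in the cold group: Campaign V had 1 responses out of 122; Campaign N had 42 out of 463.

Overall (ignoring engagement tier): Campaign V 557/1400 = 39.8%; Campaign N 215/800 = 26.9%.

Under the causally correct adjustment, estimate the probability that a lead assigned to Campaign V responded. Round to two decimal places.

0.40

Campaign N is higher inside every engagement tier stratum but Campaign V is higher in aggregate. Whether to stratify depends on how engagement tier relates to the campaign.
Because the campaign influences engagement tier, engagement tier is a post-treatment mediator, not a confounder. Stratifying on it would bias the estimate; the causal effect is the crude pooled difference.
So P(outcome | do(Campaign V)) is just the pooled rate for Campaign V: 557/1400 = 0.398.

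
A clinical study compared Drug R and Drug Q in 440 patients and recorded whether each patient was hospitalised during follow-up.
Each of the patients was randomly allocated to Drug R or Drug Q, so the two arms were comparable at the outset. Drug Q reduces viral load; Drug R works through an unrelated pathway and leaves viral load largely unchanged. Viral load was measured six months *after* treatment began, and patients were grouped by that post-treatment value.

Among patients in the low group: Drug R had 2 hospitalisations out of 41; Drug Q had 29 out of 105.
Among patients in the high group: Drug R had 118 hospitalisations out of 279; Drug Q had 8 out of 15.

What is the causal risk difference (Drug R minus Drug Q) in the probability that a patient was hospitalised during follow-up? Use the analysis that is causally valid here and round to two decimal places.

+0.07

The distribution of viral load is itself part of what the drug does — it is an intermediate outcome. Holding it fixed would remove that part of the effect; the total effect is the pooled difference.
The causal difference is the pooled difference: 0.375 − 0.308 = +0.067.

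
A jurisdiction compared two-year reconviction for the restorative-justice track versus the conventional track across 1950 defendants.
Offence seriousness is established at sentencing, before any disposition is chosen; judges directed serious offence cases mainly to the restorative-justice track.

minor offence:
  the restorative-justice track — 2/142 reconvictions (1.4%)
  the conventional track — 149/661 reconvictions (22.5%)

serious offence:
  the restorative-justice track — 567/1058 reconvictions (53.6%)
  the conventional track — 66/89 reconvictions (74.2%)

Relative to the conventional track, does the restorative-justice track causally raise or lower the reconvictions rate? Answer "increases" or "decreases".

decreases

The stratified and pooled comparisons disagree (the restorative-justice track wins within each offence seriousness; the conventional track wins overall), so the answer turns on the causal role of offence seriousness.
Offence seriousness satisfies the back-door criterion: it is not a descendant of the disposition, and it blocks the spurious path from disposition to outcome. Adjusting for it (i.e., using the within-offence seriousness rates) gives the causal effect.
Within each level — minor offence: 1.4% vs 22.5%; serious offence: 53.6% vs 74.2% — the restorative-justice track is lower every time.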